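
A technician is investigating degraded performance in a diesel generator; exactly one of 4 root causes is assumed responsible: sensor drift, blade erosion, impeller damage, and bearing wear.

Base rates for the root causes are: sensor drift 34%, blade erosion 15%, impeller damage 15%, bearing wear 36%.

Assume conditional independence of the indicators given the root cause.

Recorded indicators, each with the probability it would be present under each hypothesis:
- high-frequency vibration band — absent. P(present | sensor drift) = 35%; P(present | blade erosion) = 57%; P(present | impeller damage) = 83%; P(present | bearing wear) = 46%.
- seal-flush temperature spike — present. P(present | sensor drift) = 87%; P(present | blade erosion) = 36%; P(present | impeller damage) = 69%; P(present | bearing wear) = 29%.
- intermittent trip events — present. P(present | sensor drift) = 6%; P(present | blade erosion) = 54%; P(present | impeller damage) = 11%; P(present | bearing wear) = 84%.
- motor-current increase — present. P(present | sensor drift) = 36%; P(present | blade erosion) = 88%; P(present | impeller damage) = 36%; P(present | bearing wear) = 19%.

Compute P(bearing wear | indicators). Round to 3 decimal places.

0.362

Multiply each prior by the joint likelihood of the indicator pattern (using 1 − P(present | H) for each absent indicator):
  sensor drift: 0.34 × (1 − 0.35) × 0.87 × 0.06 × 0.36 = 0.004153
  blade erosion: 0.15 × (1 − 0.57) × 0.36 × 0.54 × 0.88 = 0.011034
  impeller damage: 0.15 × (1 − 0.83) × 0.69 × 0.11 × 0.36 = 0.00069676
  bearing wear: 0.36 × (1 − 0.46) × 0.29 × 0.84 × 0.19 = 0.0089976
Marginal likelihood of the evidence = 0.024882.
P(bearing wear | evidence) = 0.0089976 / 0.024882 ≈ 0.362.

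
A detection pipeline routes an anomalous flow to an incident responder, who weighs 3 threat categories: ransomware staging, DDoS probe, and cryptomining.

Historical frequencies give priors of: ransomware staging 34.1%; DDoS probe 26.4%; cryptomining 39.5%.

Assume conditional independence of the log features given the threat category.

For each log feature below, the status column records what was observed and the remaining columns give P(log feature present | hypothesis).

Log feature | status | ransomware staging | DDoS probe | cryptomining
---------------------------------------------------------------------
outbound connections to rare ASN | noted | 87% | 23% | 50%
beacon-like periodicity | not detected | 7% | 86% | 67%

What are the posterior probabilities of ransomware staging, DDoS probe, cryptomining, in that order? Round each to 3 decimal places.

Multiply each prior by the joint likelihood of the log feature pattern (using 1 − P(present | H) for each absent log feature):
  ransomware staging: 0.341 × 0.87 × (1 − 0.07) = 0.2759
  DDoS probe: 0.264 × 0.23 × (1 − 0.86) = 0.0085008
  cryptomining: 0.395 × 0.50 × (1 − 0.67) = 0.065175
Normalizing constant Z = 0.2759 + 0.0085008 + 0.065175 = 0.34958.
P(ransomware staging | evidence) = 0.2759 / 0.34958 ≈ 0.789
P(DDoS probe | evidence) = 0.0085008 / 0.34958 ≈ 0.024
P(cryptomining | evidence) = 0.065175 / 0.34958 ≈ 0.186

0.789, 0.024, 0.186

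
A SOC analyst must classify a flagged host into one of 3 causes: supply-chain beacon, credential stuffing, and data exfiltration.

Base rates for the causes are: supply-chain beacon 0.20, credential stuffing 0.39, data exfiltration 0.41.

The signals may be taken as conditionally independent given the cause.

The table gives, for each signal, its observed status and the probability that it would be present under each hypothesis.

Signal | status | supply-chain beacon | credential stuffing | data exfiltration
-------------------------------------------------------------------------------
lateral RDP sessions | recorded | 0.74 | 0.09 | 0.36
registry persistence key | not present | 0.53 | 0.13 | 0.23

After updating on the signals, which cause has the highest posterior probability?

By Bayes' rule with conditional independence, the unnormalized weight for each hypothesis is prior × ∏ likelihoods (using 1 − P(present | H) for each absent signal):
  supply-chain beacon: 0.20 × 0.74 × (1 − 0.53) = 0.06956
  credential stuffing: 0.39 × 0.09 × (1 − 0.13) = 0.030537
  data exfiltration: 0.41 × 0.36 × (1 − 0.23) = 0.11365
Normalizing constant Z = 0.06956 + 0.030537 + 0.11365 = 0.21375.
P(supply-chain beacon | evidence) ≈ 0.06956 / 0.21375 ≈ 0.325
P(credential stuffing | evidence) ≈ 0.030537 / 0.21375 ≈ 0.143
P(data exfiltration | evidence) ≈ 0.11365 / 0.21375 ≈ 0.532
The largest is 0.532, so data exfiltration is most probable.

data exfiltration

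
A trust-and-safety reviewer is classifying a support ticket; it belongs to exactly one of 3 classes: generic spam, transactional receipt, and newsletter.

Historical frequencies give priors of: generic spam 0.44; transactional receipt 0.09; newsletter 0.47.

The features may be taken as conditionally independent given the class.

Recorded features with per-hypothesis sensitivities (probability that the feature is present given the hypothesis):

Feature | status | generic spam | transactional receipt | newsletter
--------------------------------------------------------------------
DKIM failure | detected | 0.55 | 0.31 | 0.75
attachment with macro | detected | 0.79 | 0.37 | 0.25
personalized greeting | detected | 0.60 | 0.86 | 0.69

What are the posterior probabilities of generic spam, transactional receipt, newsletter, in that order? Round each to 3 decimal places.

0.622, 0.048, 0.330

Multiply each prior by the joint likelihood of the feature pattern:
  generic spam: 0.44 × 0.55 × 0.79 × 0.60 = 0.11471
  transactional receipt: 0.09 × 0.31 × 0.37 × 0.86 = 0.0088778
  newsletter: 0.47 × 0.75 × 0.25 × 0.69 = 0.060806
The unnormalized weights sum to 0.18439.
P(generic spam | evidence) = 0.11471 / 0.18439 ≈ 0.622
P(transactional receipt | evidence) = 0.0088778 / 0.18439 ≈ 0.048
P(newsletter | evidence) = 0.060806 / 0.18439 ≈ 0.330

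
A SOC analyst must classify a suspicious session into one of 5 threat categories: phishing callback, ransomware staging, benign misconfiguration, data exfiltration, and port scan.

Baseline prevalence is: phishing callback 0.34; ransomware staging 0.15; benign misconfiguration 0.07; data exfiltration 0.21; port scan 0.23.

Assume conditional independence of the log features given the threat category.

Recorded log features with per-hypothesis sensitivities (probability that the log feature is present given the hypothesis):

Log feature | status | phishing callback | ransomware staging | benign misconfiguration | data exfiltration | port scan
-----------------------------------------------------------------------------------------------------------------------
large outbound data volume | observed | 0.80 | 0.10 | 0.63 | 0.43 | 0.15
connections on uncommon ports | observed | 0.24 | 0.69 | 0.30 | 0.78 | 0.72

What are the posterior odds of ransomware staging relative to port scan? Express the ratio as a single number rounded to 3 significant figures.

0.417

The normalizing constant cancels in an odds ratio, so compute prior × likelihood for the two hypotheses only:
  ransomware staging: 0.15 × 0.10 × 0.69 = 0.01035
  port scan: 0.23 × 0.15 × 0.72 = 0.02484
Odds(ransomware staging : port scan) = 0.01035 / 0.02484 ≈ 0.417.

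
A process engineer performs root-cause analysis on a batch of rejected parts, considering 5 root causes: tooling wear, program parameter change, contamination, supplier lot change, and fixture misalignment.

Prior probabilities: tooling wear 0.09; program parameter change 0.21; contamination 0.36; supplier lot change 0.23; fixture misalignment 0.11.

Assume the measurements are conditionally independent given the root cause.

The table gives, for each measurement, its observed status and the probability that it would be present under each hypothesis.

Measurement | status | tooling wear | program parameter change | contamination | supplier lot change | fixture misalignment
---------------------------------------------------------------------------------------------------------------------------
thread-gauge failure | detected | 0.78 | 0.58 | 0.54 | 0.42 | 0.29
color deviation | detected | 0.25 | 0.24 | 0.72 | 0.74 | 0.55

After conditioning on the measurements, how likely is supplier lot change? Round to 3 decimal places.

Multiply each prior by the joint likelihood of the measurement pattern:
  tooling wear: 0.09 × 0.78 × 0.25 = 0.01755
  program parameter change: 0.21 × 0.58 × 0.24 = 0.029232
  contamination: 0.36 × 0.54 × 0.72 = 0.13997
  supplier lot change: 0.23 × 0.42 × 0.74 = 0.071484
  fixture misalignment: 0.11 × 0.29 × 0.55 = 0.017545
The unnormalized weights sum to 0.27578.
P(supplier lot change | evidence) = 0.071484 / 0.27578 ≈ 0.259.

0.259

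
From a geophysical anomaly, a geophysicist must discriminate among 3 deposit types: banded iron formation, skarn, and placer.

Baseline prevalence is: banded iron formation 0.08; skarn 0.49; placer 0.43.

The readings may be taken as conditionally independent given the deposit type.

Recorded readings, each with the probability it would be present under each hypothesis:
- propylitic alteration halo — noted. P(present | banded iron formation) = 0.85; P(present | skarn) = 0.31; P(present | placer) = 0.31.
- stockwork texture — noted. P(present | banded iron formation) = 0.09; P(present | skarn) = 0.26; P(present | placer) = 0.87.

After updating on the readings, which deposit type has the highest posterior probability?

placer

By Bayes' rule with conditional independence, the unnormalized weight for each hypothesis is prior × ∏ likelihoods:
  banded iron formation: 0.08 × 0.85 × 0.09 = 0.00612
  skarn: 0.49 × 0.31 × 0.26 = 0.039494
  placer: 0.43 × 0.31 × 0.87 = 0.11597
Normalizing constant Z = 0.00612 + 0.039494 + 0.11597 = 0.16159.
P(banded iron formation | evidence) ≈ 0.00612 / 0.16159 ≈ 0.038
P(skarn | evidence) ≈ 0.039494 / 0.16159 ≈ 0.244
P(placer | evidence) ≈ 0.11597 / 0.16159 ≈ 0.718
The largest is 0.718, so placer is most probable.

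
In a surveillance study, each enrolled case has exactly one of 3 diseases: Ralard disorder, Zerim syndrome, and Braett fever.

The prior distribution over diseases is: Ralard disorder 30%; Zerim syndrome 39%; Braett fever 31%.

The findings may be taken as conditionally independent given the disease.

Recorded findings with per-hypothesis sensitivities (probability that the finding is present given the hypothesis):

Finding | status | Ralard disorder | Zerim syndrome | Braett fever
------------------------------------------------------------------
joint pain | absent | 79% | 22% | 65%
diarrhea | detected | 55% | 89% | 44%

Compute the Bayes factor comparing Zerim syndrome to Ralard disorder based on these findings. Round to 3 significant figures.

6.01

The Bayes factor is the ratio of the joint likelihoods of the evidence pattern under the two hypotheses (using 1 − P(present | H) for each absent finding).
  Zerim syndrome: (1 − 0.22) × 0.89 = 0.6942
  Ralard disorder: (1 − 0.79) × 0.55 = 0.1155
Bayes factor = 0.6942 / 0.1155 ≈ 6.01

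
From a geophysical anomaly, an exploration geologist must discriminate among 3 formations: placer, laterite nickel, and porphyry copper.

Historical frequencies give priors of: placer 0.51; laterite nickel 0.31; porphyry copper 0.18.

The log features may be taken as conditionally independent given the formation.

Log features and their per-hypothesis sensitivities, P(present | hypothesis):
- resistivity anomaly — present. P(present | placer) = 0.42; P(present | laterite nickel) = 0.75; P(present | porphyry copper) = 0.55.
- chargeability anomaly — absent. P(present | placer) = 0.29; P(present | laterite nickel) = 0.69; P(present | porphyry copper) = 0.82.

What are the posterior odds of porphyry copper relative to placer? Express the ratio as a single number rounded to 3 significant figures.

The normalizing constant cancels in an odds ratio, so compute prior × likelihood for the two hypotheses only (using 1 − P(present | H) for each absent log feature):
  porphyry copper: 0.18 × 0.55 × (1 − 0.82) = 0.01782
  placer: 0.51 × 0.42 × (1 − 0.29) = 0.15208
Posterior odds = 0.01782 / 0.15208 ≈ 0.117.

0.117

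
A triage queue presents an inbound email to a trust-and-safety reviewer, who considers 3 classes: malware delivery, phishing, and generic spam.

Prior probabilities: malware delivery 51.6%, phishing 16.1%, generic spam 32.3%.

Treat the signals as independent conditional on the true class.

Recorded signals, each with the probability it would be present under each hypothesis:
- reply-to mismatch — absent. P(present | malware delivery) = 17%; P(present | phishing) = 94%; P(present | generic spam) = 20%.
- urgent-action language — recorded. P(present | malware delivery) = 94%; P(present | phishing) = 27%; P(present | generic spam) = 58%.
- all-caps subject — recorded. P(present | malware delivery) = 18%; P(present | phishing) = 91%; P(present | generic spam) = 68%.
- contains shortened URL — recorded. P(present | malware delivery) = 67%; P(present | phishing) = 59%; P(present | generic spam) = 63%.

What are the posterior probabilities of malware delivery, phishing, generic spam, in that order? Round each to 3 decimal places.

0.425, 0.012, 0.562

Multiply each prior by the joint likelihood of the signal pattern (using 1 − P(present | H) for each absent signal):
  malware delivery: 0.516 × (1 − 0.17) × 0.94 × 0.18 × 0.67 = 0.048552
  phishing: 0.161 × (1 − 0.94) × 0.27 × 0.91 × 0.59 = 0.0014003
  generic spam: 0.323 × (1 − 0.20) × 0.58 × 0.68 × 0.63 = 0.064205
The unnormalized weights sum to 0.11416.
P(malware delivery | evidence) = 0.048552 / 0.11416 ≈ 0.425
P(phishing | evidence) = 0.0014003 / 0.11416 ≈ 0.012
P(generic spam | evidence) = 0.064205 / 0.11416 ≈ 0.562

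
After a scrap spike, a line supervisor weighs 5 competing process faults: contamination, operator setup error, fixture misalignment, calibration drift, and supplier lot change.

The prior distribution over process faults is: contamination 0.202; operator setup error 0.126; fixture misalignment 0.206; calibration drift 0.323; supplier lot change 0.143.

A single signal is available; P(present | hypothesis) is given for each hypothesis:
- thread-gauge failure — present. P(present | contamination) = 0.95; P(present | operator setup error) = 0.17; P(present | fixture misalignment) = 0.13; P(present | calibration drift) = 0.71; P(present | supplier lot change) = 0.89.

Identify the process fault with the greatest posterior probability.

For each hypothesis, the unnormalized posterior weight is prior × likelihood:
  contamination: 0.202 × 0.95 = 0.1919
  operator setup error: 0.126 × 0.17 = 0.02142
  fixture misalignment: 0.206 × 0.13 = 0.02678
  calibration drift: 0.323 × 0.71 = 0.22933
  supplier lot change: 0.143 × 0.89 = 0.12727
Marginal likelihood of the evidence = 0.5967.
P(contamination | evidence) ≈ 0.1919 / 0.5967 ≈ 0.322
P(operator setup error | evidence) ≈ 0.02142 / 0.5967 ≈ 0.036
P(fixture misalignment | evidence) ≈ 0.02678 / 0.5967 ≈ 0.045
P(calibration drift | evidence) ≈ 0.22933 / 0.5967 ≈ 0.384
P(supplier lot change | evidence) ≈ 0.12727 / 0.5967 ≈ 0.213
The largest is 0.384, so calibration drift is most probable.

calibration drift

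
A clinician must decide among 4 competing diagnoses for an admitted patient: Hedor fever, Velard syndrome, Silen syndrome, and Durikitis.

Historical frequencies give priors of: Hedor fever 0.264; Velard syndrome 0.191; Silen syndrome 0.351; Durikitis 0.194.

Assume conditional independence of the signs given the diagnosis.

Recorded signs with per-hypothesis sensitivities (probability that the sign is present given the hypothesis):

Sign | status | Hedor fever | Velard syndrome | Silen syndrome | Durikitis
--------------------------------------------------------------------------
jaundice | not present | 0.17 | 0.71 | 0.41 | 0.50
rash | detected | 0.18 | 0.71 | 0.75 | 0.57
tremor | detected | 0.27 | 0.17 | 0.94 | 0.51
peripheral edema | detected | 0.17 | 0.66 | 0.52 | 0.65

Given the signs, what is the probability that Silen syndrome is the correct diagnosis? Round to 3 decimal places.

Multiply each prior by the joint likelihood of the sign pattern (using 1 − P(present | H) for each absent sign):
  Hedor fever: 0.264 × (1 − 0.17) × 0.18 × 0.27 × 0.17 = 0.0018104
  Velard syndrome: 0.191 × (1 − 0.71) × 0.71 × 0.17 × 0.66 = 0.0044125
  Silen syndrome: 0.351 × (1 − 0.41) × 0.75 × 0.94 × 0.52 = 0.075919
  Durikitis: 0.194 × (1 − 0.50) × 0.57 × 0.51 × 0.65 = 0.018329
The unnormalized weights sum to 0.10047.
P(Silen syndrome | evidence) = 0.075919 / 0.10047 ≈ 0.756.

0.756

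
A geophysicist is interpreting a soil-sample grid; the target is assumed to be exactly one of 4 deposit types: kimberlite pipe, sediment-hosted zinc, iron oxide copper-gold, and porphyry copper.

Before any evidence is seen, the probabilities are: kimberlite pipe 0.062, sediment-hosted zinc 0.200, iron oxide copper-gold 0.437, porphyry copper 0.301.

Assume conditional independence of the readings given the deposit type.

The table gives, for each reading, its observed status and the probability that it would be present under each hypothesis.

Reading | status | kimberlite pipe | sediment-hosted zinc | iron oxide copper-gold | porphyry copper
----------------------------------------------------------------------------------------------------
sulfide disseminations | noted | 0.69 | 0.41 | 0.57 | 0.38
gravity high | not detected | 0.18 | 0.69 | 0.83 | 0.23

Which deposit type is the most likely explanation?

porphyry copper

Multiply each prior by the joint likelihood of the reading pattern (using 1 − P(present | H) for each absent reading):
  kimberlite pipe: 0.062 × 0.69 × (1 − 0.18) = 0.03508
  sediment-hosted zinc: 0.200 × 0.41 × (1 − 0.69) = 0.02542
  iron oxide copper-gold: 0.437 × 0.57 × (1 − 0.83) = 0.042345
  porphyry copper: 0.301 × 0.38 × (1 − 0.23) = 0.088073
The unnormalized weights sum to 0.19092.
P(kimberlite pipe | evidence) ≈ 0.03508 / 0.19092 ≈ 0.184
P(sediment-hosted zinc | evidence) ≈ 0.02542 / 0.19092 ≈ 0.133
P(iron oxide copper-gold | evidence) ≈ 0.042345 / 0.19092 ≈ 0.222
P(porphyry copper | evidence) ≈ 0.088073 / 0.19092 ≈ 0.461
The largest is 0.461, so porphyry copper is most probable.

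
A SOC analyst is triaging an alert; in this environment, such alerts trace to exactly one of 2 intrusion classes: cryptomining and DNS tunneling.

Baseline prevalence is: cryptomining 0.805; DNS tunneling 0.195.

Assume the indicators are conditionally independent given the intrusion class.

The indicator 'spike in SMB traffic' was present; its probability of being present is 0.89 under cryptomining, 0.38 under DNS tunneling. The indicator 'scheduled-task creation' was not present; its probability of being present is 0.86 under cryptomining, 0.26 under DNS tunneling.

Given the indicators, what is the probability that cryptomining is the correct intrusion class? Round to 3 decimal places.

0.647

By Bayes' rule with conditional independence, the unnormalized weight for each hypothesis is prior × ∏ likelihoods (using 1 − P(present | H) for each absent indicator):
  cryptomining: 0.805 × 0.89 × (1 − 0.86) = 0.1003
  DNS tunneling: 0.195 × 0.38 × (1 − 0.26) = 0.054834
Normalizing constant Z = 0.1003 + 0.054834 = 0.15514.
P(cryptomining | evidence) = 0.1003 / 0.15514 ≈ 0.647.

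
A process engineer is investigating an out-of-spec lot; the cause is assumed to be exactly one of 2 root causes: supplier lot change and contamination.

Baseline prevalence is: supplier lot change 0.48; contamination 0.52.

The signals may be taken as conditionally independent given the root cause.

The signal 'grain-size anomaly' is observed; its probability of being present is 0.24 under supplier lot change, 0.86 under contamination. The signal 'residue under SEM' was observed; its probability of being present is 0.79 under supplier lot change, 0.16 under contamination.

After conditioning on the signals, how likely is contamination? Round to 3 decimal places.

By Bayes' rule with conditional independence, the unnormalized weight for each hypothesis is prior × ∏ likelihoods:
  supplier lot change: 0.48 × 0.24 × 0.79 = 0.091008
  contamination: 0.52 × 0.86 × 0.16 = 0.071552
Marginal likelihood of the evidence = 0.16256.
P(contamination | evidence) = 0.071552 / 0.16256 ≈ 0.440.

0.440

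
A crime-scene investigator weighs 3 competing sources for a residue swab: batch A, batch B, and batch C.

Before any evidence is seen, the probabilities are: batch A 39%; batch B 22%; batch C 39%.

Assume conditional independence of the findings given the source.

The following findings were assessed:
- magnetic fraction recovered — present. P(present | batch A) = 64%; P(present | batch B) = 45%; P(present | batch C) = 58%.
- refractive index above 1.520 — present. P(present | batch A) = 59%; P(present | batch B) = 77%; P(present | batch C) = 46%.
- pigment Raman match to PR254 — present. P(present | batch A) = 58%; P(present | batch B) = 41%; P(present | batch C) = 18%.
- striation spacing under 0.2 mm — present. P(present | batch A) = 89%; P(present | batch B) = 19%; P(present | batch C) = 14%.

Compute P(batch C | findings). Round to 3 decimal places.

0.031

For each hypothesis, the unnormalized posterior weight is prior × product of the finding likelihoods:
  batch A: 0.39 × 0.64 × 0.59 × 0.58 × 0.89 = 0.076018
  batch B: 0.22 × 0.45 × 0.77 × 0.41 × 0.19 = 0.0059383
  batch C: 0.39 × 0.58 × 0.46 × 0.18 × 0.14 = 0.0026221
Normalizing constant Z = 0.076018 + 0.0059383 + 0.0026221 = 0.084578.
P(batch C | evidence) = 0.0026221 / 0.084578 ≈ 0.031.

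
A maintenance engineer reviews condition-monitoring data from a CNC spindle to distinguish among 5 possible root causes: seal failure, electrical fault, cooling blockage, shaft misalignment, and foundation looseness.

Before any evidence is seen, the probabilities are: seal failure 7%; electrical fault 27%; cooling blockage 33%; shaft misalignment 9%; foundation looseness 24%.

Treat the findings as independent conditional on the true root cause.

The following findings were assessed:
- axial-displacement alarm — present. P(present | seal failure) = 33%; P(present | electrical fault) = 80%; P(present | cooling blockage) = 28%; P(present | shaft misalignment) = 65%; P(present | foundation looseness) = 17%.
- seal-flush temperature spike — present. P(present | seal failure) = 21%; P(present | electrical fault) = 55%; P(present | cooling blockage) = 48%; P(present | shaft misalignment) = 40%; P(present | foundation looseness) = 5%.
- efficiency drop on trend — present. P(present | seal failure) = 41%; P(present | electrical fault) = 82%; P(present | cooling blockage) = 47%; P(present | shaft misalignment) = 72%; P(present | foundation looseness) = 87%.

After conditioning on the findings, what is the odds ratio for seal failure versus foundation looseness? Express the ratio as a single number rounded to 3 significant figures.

1.12

The normalizing constant cancels in an odds ratio, so compute prior × likelihood for the two hypotheses only:
  seal failure: 0.07 × 0.33 × 0.21 × 0.41 = 0.0019889
  foundation looseness: 0.24 × 0.17 × 0.05 × 0.87 = 0.0017748
Posterior odds = 0.0019889 / 0.0017748 ≈ 1.12.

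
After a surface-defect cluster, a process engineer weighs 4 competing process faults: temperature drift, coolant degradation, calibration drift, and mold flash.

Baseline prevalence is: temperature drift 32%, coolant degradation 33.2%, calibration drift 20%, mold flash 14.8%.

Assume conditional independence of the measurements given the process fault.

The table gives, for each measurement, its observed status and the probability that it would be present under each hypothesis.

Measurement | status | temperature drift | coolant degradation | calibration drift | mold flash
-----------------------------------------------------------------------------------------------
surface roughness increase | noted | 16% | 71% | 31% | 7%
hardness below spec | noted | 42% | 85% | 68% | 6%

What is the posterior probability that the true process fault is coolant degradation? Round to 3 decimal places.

0.757

For each hypothesis, the unnormalized posterior weight is prior × product of the measurement likelihoods:
  temperature drift: 0.320 × 0.16 × 0.42 = 0.021504
  coolant degradation: 0.332 × 0.71 × 0.85 = 0.20036
  calibration drift: 0.200 × 0.31 × 0.68 = 0.04216
  mold flash: 0.148 × 0.07 × 0.06 = 0.0006216
Marginal likelihood of the evidence = 0.26465.
P(coolant degradation | evidence) = 0.20036 / 0.26465 ≈ 0.757.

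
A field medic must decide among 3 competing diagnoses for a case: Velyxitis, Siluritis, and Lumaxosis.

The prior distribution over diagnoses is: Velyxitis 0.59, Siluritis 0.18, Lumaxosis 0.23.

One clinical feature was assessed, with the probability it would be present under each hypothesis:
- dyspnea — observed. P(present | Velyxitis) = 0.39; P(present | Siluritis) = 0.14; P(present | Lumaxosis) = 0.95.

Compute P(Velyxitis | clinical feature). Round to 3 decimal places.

Multiply each prior by the likelihood of the clinical feature:
  Velyxitis: 0.59 × 0.39 = 0.2301
  Siluritis: 0.18 × 0.14 = 0.0252
  Lumaxosis: 0.23 × 0.95 = 0.2185
Normalizing constant Z = 0.2301 + 0.0252 + 0.2185 = 0.4738.
P(Velyxitis | evidence) = 0.2301 / 0.4738 ≈ 0.486.

0.486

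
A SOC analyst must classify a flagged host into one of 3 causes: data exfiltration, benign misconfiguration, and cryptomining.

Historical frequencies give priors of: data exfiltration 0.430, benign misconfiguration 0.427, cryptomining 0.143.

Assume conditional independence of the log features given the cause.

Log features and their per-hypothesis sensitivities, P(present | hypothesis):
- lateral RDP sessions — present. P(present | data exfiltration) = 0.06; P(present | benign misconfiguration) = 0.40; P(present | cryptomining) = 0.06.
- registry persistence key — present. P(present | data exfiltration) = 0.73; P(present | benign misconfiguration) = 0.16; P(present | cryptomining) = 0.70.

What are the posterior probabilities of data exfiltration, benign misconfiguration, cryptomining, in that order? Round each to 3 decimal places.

0.361, 0.524, 0.115

Multiply each prior by the joint likelihood of the log feature pattern:
  data exfiltration: 0.430 × 0.06 × 0.73 = 0.018834
  benign misconfiguration: 0.427 × 0.40 × 0.16 = 0.027328
  cryptomining: 0.143 × 0.06 × 0.70 = 0.006006
The unnormalized weights sum to 0.052168.
P(data exfiltration | evidence) = 0.018834 / 0.052168 ≈ 0.361
P(benign misconfiguration | evidence) = 0.027328 / 0.052168 ≈ 0.524
P(cryptomining | evidence) = 0.006006 / 0.052168 ≈ 0.115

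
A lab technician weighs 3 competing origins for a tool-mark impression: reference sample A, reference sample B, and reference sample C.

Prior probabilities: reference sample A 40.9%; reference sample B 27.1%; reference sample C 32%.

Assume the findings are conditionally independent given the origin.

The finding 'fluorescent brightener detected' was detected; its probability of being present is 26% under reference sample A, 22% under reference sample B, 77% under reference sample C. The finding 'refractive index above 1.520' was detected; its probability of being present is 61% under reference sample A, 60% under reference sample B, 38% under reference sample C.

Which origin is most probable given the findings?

reference sample C

By Bayes' rule with conditional independence, the unnormalized weight for each hypothesis is prior × ∏ likelihoods:
  reference sample A: 0.409 × 0.26 × 0.61 = 0.064867
  reference sample B: 0.271 × 0.22 × 0.60 = 0.035772
  reference sample C: 0.320 × 0.77 × 0.38 = 0.093632
The unnormalized weights sum to 0.19427.
P(reference sample A | evidence) ≈ 0.064867 / 0.19427 ≈ 0.334
P(reference sample B | evidence) ≈ 0.035772 / 0.19427 ≈ 0.184
P(reference sample C | evidence) ≈ 0.093632 / 0.19427 ≈ 0.482
The largest is 0.482, so reference sample C is most probable.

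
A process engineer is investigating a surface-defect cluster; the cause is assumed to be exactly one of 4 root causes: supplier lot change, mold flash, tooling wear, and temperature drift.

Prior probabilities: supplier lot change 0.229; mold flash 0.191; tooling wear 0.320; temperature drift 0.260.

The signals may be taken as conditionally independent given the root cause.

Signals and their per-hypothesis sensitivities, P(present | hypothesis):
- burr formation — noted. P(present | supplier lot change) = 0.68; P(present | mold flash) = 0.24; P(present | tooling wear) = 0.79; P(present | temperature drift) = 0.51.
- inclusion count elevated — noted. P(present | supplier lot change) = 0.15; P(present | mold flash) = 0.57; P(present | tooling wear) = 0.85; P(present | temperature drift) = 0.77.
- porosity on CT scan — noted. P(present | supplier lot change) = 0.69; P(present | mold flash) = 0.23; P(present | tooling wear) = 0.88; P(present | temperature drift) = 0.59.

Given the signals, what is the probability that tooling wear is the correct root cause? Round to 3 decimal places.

0.697

By Bayes' rule with conditional independence, the unnormalized weight for each hypothesis is prior × ∏ likelihoods:
  supplier lot change: 0.229 × 0.68 × 0.15 × 0.69 = 0.016117
  mold flash: 0.191 × 0.24 × 0.57 × 0.23 = 0.0060096
  tooling wear: 0.320 × 0.79 × 0.85 × 0.88 = 0.18909
  temperature drift: 0.260 × 0.51 × 0.77 × 0.59 = 0.06024
Normalizing constant Z = 0.016117 + 0.0060096 + 0.18909 + 0.06024 = 0.27146.
P(tooling wear | evidence) = 0.18909 / 0.27146 ≈ 0.697.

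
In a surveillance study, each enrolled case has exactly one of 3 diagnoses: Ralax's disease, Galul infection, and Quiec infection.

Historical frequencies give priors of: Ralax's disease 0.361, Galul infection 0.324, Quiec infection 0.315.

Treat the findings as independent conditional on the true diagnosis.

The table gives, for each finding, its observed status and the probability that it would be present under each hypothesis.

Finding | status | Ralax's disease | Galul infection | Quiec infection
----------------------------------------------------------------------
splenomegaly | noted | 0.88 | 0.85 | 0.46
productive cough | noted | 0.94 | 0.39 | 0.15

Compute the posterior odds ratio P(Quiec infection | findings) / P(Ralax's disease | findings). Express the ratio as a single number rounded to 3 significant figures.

0.0728

Posterior odds equal prior odds times the likelihood ratio; only the two competing hypotheses matter.
  Quiec infection: 0.315 × 0.46 × 0.15 = 0.021735
  Ralax's disease: 0.361 × 0.88 × 0.94 = 0.29862
Posterior odds = 0.021735 / 0.29862 ≈ 0.0728.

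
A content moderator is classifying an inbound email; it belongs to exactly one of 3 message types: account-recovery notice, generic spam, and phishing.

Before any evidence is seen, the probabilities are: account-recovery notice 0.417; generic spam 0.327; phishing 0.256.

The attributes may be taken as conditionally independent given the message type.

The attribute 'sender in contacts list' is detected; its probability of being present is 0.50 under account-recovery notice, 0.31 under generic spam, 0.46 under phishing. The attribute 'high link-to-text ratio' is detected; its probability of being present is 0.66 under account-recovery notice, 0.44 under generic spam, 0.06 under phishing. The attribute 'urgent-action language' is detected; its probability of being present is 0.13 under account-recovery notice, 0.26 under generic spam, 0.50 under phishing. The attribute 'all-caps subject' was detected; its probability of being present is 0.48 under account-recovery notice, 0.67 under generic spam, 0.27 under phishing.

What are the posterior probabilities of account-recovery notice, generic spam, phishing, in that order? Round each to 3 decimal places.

0.496, 0.449, 0.055

Multiply each prior by the joint likelihood of the attribute pattern:
  account-recovery notice: 0.417 × 0.50 × 0.66 × 0.13 × 0.48 = 0.0085869
  generic spam: 0.327 × 0.31 × 0.44 × 0.26 × 0.67 = 0.0077698
  phishing: 0.256 × 0.46 × 0.06 × 0.50 × 0.27 = 0.00095386
Marginal likelihood of the evidence = 0.017311.
P(account-recovery notice | evidence) = 0.0085869 / 0.017311 ≈ 0.496
P(generic spam | evidence) = 0.0077698 / 0.017311 ≈ 0.449
P(phishing | evidence) = 0.00095386 / 0.017311 ≈ 0.055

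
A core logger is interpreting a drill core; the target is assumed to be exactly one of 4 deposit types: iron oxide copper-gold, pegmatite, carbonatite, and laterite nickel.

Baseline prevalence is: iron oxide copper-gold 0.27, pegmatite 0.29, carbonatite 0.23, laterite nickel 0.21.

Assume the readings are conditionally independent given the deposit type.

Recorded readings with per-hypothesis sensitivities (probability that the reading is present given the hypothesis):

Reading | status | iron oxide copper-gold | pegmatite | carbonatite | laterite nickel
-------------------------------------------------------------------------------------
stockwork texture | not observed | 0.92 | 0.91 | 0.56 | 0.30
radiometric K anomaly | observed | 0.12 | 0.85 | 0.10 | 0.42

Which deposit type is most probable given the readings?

laterite nickel

Multiply each prior by the joint likelihood of the reading pattern (using 1 − P(present | H) for each absent reading):
  iron oxide copper-gold: 0.27 × (1 − 0.92) × 0.12 = 0.002592
  pegmatite: 0.29 × (1 − 0.91) × 0.85 = 0.022185
  carbonatite: 0.23 × (1 − 0.56) × 0.10 = 0.01012
  laterite nickel: 0.21 × (1 − 0.30) × 0.42 = 0.06174
Normalizing constant Z = 0.002592 + 0.022185 + 0.01012 + 0.06174 = 0.096637.
P(iron oxide copper-gold | evidence) ≈ 0.002592 / 0.096637 ≈ 0.027
P(pegmatite | evidence) ≈ 0.022185 / 0.096637 ≈ 0.230
P(carbonatite | evidence) ≈ 0.01012 / 0.096637 ≈ 0.105
P(laterite nickel | evidence) ≈ 0.06174 / 0.096637 ≈ 0.639
The largest is 0.639, so laterite nickel is most probable.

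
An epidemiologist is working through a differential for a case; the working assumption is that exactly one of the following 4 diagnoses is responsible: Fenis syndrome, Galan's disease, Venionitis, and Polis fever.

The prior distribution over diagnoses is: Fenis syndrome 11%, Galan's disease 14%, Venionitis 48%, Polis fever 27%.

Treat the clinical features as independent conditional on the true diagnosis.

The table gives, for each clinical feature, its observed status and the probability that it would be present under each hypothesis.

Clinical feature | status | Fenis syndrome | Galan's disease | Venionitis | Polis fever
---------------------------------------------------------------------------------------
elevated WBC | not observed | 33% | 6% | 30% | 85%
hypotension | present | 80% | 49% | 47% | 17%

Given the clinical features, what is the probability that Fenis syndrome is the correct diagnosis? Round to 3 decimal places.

By Bayes' rule with conditional independence, the unnormalized weight for each hypothesis is prior × ∏ likelihoods (using 1 − P(present | H) for each absent clinical feature):
  Fenis syndrome: 0.11 × (1 − 0.33) × 0.80 = 0.05896
  Galan's disease: 0.14 × (1 − 0.06) × 0.49 = 0.064484
  Venionitis: 0.48 × (1 − 0.30) × 0.47 = 0.15792
  Polis fever: 0.27 × (1 − 0.85) × 0.17 = 0.006885
Normalizing constant Z = 0.05896 + 0.064484 + 0.15792 + 0.006885 = 0.28825.
P(Fenis syndrome | evidence) = 0.05896 / 0.28825 ≈ 0.205.

0.205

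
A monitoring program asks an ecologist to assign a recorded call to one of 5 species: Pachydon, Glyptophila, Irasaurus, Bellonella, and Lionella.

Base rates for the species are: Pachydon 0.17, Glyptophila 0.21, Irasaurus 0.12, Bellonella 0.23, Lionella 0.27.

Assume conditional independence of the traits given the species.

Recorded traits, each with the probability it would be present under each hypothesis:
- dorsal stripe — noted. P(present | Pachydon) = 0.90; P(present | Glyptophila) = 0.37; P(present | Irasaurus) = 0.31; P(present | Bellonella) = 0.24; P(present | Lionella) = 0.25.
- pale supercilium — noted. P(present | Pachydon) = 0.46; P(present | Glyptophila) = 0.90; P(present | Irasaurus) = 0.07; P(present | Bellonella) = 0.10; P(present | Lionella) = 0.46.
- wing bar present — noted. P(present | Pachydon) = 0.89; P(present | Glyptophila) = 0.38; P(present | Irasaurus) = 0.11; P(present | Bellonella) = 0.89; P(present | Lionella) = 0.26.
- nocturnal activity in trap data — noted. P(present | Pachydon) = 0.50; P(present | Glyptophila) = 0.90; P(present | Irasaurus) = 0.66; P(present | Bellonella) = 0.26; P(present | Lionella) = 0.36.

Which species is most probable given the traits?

Pachydon

By Bayes' rule with conditional independence, the unnormalized weight for each hypothesis is prior × ∏ likelihoods:
  Pachydon: 0.17 × 0.90 × 0.46 × 0.89 × 0.50 = 0.031319
  Glyptophila: 0.21 × 0.37 × 0.90 × 0.38 × 0.90 = 0.023916
  Irasaurus: 0.12 × 0.31 × 0.07 × 0.11 × 0.66 = 0.00018905
  Bellonella: 0.23 × 0.24 × 0.10 × 0.89 × 0.26 = 0.0012773
  Lionella: 0.27 × 0.25 × 0.46 × 0.26 × 0.36 = 0.0029063
Normalizing constant Z = 0.031319 + 0.023916 + 0.00018905 + 0.0012773 + 0.0029063 = 0.059608.
P(Pachydon | evidence) ≈ 0.031319 / 0.059608 ≈ 0.525
P(Glyptophila | evidence) ≈ 0.023916 / 0.059608 ≈ 0.401
P(Irasaurus | evidence) ≈ 0.00018905 / 0.059608 ≈ 0.003
P(Bellonella | evidence) ≈ 0.0012773 / 0.059608 ≈ 0.021
P(Lionella | evidence) ≈ 0.0029063 / 0.059608 ≈ 0.049
The largest is 0.525, so Pachydon is most probable.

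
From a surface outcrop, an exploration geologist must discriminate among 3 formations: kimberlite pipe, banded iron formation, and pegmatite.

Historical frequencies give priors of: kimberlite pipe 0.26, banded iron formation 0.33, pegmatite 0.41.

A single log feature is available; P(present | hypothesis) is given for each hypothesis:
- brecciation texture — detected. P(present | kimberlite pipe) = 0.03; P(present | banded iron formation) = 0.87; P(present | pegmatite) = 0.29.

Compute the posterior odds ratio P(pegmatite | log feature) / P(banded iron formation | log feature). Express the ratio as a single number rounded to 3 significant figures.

Posterior odds equal prior odds times the likelihood ratio; only the two competing hypotheses matter.
  pegmatite: 0.41 × 0.29 = 0.1189
  banded iron formation: 0.33 × 0.87 = 0.2871
Posterior odds = 0.1189 / 0.2871 ≈ 0.414.

0.414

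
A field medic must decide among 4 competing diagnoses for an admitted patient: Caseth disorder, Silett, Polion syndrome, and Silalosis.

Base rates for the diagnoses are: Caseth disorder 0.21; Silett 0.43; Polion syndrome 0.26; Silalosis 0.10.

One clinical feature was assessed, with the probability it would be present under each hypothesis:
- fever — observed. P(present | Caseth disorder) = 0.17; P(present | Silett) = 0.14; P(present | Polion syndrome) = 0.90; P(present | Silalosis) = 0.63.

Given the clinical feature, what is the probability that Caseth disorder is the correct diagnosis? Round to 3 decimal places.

For each hypothesis, the unnormalized posterior weight is prior × likelihood:
  Caseth disorder: 0.21 × 0.17 = 0.0357
  Silett: 0.43 × 0.14 = 0.0602
  Polion syndrome: 0.26 × 0.90 = 0.234
  Silalosis: 0.10 × 0.63 = 0.063
Normalizing constant Z = 0.0357 + 0.0602 + 0.234 + 0.063 = 0.3929.
P(Caseth disorder | evidence) = 0.0357 / 0.3929 ≈ 0.091.

0.091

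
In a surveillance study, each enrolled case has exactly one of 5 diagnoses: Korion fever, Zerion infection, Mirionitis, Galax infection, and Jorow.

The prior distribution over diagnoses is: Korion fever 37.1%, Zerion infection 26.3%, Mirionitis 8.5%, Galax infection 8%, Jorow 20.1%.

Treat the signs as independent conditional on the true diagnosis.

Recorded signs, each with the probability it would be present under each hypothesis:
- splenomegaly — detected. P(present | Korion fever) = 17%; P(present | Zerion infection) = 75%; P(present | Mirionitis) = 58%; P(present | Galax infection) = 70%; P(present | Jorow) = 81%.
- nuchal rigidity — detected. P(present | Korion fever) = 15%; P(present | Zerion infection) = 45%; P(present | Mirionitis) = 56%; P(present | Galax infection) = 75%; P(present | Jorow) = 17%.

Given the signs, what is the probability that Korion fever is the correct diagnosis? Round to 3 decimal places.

0.048

For each hypothesis, the unnormalized posterior weight is prior × product of the sign likelihoods:
  Korion fever: 0.371 × 0.17 × 0.15 = 0.0094605
  Zerion infection: 0.263 × 0.75 × 0.45 = 0.088763
  Mirionitis: 0.085 × 0.58 × 0.56 = 0.027608
  Galax infection: 0.080 × 0.70 × 0.75 = 0.042
  Jorow: 0.201 × 0.81 × 0.17 = 0.027678
Marginal likelihood of the evidence = 0.19551.
P(Korion fever | evidence) = 0.0094605 / 0.19551 ≈ 0.048.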